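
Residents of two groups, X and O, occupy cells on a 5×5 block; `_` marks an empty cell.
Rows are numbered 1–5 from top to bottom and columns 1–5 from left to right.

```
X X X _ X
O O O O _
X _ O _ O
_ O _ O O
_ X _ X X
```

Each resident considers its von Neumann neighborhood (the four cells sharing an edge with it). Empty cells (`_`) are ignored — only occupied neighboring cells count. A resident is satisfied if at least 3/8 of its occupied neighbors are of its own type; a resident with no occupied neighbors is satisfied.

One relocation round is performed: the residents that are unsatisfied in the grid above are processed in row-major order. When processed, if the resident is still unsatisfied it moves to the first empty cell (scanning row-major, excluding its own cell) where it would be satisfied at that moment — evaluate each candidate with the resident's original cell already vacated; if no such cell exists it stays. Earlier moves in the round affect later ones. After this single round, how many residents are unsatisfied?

2

Initially unsatisfied (in order): (2,1), (3,1), (4,2), (5,2).
  (2,1) → (2,5).
  (3,1): now satisfied by earlier moves; stays.
  (4,2) → (3,2).
  (5,2): now satisfied by earlier moves; stays.
Resulting grid:
X X X _ X
_ O O O O
X O O _ O
_ _ _ O O
_ X _ X X
Unsatisfied now: (1,5), (3,1).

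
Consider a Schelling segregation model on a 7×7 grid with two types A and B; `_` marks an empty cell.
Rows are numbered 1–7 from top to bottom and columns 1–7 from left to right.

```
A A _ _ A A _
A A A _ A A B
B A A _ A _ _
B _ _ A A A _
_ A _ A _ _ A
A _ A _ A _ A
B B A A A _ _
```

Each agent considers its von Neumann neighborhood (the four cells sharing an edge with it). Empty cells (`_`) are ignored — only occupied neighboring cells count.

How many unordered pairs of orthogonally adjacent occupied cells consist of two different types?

Scan each occupied cell's neighbors to the right and below so each pair is counted once.
From row 1: 0 unlike of 6 pairs (running 0/6).
From row 2: 2 unlike of 8 pairs (running 2/14).
From row 3: 1 unlike of 4 pairs (running 3/18).
From row 4: 0 unlike of 3 pairs (running 3/21).
From row 5: 0 unlike of 1 pairs (running 3/22).
From row 6: 1 unlike of 3 pairs (running 4/25).
From row 7: 1 unlike of 4 pairs (running 5/29).
Total adjacent occupied pairs: 29; unlike-type pairs: 5.

5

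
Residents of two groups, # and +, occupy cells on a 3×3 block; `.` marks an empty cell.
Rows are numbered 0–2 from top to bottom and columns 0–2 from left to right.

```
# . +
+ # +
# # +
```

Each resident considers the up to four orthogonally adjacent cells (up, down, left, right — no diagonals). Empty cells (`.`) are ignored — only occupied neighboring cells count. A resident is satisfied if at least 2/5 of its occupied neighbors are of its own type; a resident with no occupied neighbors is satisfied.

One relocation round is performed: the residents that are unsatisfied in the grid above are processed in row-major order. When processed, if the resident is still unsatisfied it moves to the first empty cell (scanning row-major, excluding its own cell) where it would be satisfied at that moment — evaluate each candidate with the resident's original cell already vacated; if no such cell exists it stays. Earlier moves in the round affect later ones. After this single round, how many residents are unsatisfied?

Initially unsatisfied (in order): (0,0), (1,0), (1,1).
  (0,0) → (0,1).
  (1,0): no empty cell satisfies it; stays.
  (1,1): now satisfied by earlier moves; stays.
Resulting grid:
. # +
+ # +
# # +
Unsatisfied now: (1,0).

1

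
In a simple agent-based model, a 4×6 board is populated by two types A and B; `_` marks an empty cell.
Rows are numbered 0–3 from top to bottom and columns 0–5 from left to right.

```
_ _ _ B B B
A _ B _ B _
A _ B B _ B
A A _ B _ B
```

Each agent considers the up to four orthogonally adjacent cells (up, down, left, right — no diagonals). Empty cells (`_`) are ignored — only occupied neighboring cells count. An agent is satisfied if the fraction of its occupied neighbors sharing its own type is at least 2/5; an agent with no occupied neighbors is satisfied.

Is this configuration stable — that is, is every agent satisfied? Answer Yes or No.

Yes

Row 0: (0,3)B 1/1 satisfied · (0,4)B 3/3 satisfied · (0,5)B 1/1 satisfied
Row 1: (1,0)A 1/1 satisfied · (1,2)B 1/1 satisfied · (1,4)B 1/1 satisfied
Row 2: (2,0)A 2/2 satisfied · (2,2)B 2/2 satisfied · (2,3)B 2/2 satisfied · (2,5)B 1/1 satisfied
Row 3: (3,0)A 2/2 satisfied · (3,1)A 1/1 satisfied · (3,3)B 1/1 satisfied · (3,5)B 1/1 satisfied
All meet the threshold, so the configuration is stable.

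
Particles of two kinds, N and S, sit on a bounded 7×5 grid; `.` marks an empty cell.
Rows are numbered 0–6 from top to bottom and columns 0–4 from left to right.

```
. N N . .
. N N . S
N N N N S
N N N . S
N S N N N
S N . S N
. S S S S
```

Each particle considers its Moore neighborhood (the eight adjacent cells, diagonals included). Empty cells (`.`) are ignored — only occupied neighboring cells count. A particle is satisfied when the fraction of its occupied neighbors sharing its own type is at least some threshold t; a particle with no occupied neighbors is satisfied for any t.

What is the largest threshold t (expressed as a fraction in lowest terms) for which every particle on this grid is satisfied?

1/7

Row 0: (0,1)N 3/3 · (0,2)N 3/3
Row 1: (1,1)N 6/6 · (1,2)N 6/6 · (1,4)S 1/2
Row 2: (2,0)N 4/4 · (2,1)N 7/7 · (2,2)N 6/6 · (2,3)N 3/6 · (2,4)S 2/3
Row 3: (3,0)N 4/5 · (3,1)N 7/8 · (3,2)N 6/7 · (3,4)S 1/4
Row 4: (4,0)N 3/5 · (4,1)S 1/7 · (4,2)N 4/6 · (4,3)N 4/6 · (4,4)N 2/4
Row 5: (5,0)S 2/4 · (5,1)N 2/6 · (5,3)S 3/7 · (5,4)N 2/5
Row 6: (6,1)S 2/3 · (6,2)S 3/4 · (6,3)S 3/4 · (6,4)S 2/3
The smallest same-type fraction is 1/7 at (4,1), which reduces to 1/7. Any threshold above that leaves this particle unsatisfied.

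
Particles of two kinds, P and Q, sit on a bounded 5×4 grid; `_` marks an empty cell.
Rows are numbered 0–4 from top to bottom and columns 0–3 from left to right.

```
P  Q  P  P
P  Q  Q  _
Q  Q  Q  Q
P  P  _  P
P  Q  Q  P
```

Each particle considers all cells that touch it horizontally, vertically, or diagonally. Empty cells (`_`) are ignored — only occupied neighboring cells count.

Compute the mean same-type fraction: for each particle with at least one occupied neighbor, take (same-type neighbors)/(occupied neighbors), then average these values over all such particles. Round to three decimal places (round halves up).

(0,0)P 1/3
(0,1)Q 2/5
(0,2)P 1/4
(0,3)P 1/2
(1,0)P 1/5
(1,1)Q 5/8
(1,2)Q 5/7
(2,0)Q 2/5
(2,1)Q 4/7
(2,2)Q 4/6
(2,3)Q 2/3
(3,0)P 2/5
(3,1)P 2/7
(3,3)P 1/4
(4,0)P 2/3
(4,1)Q 1/4
(4,2)Q 1/4
(4,3)P 1/2
Sum over 18 particles: 1/3 + 2/5 + 1/4 + 1/2 + 1/5 + 5/8 + 5/7 + 2/5 + 4/7 + 4/6 + 2/3 + 2/5 + 2/7 + 1/4 + 2/3 + 1/4 + 1/4 + 1/2 = 6661/840; mean = 6661/840 ÷ 18 = 6661/15120 = 0.440542… → 0.441.

0.441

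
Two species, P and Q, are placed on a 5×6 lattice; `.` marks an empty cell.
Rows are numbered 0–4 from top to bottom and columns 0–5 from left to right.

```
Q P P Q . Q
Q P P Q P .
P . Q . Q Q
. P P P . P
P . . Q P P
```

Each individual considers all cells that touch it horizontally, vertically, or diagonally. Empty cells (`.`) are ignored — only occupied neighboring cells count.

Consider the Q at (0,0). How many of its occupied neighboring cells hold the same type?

1

Occupied neighbors of (0,0): (0,1)=P, (1,0)=Q, (1,1)=P.
Same type (Q): 1 of 3.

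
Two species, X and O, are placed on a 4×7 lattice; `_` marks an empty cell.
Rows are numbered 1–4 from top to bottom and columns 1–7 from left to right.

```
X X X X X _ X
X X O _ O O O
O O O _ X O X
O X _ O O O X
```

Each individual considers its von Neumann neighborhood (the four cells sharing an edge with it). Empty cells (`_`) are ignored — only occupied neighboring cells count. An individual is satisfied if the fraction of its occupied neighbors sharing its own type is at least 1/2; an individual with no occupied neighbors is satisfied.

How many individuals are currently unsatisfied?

Row 1: (1,1)X 2/2 satisfied · (1,2)X 3/3 satisfied · (1,3)X 2/3 satisfied · (1,4)X 2/2 satisfied · (1,5)X 1/2 satisfied · (1,7)X 0/1 not
Row 2: (2,1)X 2/3 satisfied · (2,2)X 2/4 satisfied · (2,3)O 1/3 not · (2,5)O 1/3 not · (2,6)O 3/3 satisfied · (2,7)O 1/3 not
Row 3: (3,1)O 2/3 satisfied · (3,2)O 2/4 satisfied · (3,3)O 2/2 satisfied · (3,5)X 0/3 not · (3,6)O 2/4 satisfied · (3,7)X 1/3 not
Row 4: (4,1)O 1/2 satisfied · (4,2)X 0/2 not · (4,4)O 1/1 satisfied · (4,5)O 2/3 satisfied · (4,6)O 2/3 satisfied · (4,7)X 1/2 satisfied
Unsatisfied: (1,7), (2,3), (2,5), (2,7), (3,5), (3,7), (4,2) — 7 in total.

7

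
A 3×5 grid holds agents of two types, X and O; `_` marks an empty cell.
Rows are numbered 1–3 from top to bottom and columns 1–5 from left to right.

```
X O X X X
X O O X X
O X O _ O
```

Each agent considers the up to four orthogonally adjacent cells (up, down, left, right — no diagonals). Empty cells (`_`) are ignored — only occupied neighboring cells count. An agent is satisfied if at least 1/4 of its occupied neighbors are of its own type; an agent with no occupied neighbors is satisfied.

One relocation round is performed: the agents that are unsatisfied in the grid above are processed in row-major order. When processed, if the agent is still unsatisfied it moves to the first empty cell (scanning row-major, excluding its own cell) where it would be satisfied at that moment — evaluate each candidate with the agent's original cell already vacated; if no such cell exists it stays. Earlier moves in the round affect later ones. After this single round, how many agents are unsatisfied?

Initially unsatisfied (in order): (3,1), (3,2), (3,5).
  (3,1) → (3,4).
  (3,2) → (3,1).
  (3,5): now satisfied by earlier moves; stays.
Resulting grid:
X O X X X
X O O X X
X _ O O O
All satisfied now.

0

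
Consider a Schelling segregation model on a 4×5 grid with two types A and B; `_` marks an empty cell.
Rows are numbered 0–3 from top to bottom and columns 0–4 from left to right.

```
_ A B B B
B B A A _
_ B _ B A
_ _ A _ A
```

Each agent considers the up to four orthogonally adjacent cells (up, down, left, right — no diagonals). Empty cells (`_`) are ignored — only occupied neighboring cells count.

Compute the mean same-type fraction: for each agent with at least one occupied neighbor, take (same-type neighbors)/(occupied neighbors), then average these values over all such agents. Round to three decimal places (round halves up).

(0,1)A 0/2
(0,2)B 1/3
(0,3)B 2/3
(0,4)B 1/1
(1,0)B 1/1
(1,1)B 2/4
(1,2)A 1/3
(1,3)A 1/3
(2,1)B 1/1
(2,3)B 0/2
(2,4)A 1/2
(3,2)A — no occupied neighbors
(3,4)A 1/1
Sum over 12 agents: 0/2 + 1/3 + 2/3 + 1/1 + 1/1 + 2/4 + 1/3 + 1/3 + 1/1 + 0/2 + 1/2 + 1/1 = 20/3; mean = 20/3 ÷ 12 = 5/9 = 0.555555… → 0.556.

0.556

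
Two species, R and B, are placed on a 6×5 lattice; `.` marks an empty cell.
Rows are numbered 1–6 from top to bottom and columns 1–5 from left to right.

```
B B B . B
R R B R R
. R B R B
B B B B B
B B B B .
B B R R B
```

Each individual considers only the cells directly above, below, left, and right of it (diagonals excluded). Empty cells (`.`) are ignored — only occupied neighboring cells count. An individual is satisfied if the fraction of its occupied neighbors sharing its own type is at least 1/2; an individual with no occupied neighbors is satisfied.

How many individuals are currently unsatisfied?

8

Row 1: (1,1)B 1/2 ✓ · (1,2)B 2/3 ✓ · (1,3)B 2/2 ✓ · (1,5)B 0/1 ✗
Row 2: (2,1)R 1/2 ✓ · (2,2)R 2/4 ✓ · (2,3)B 2/4 ✓ · (2,4)R 2/3 ✓ · (2,5)R 1/3 ✗
Row 3: (3,2)R 1/3 ✗ · (3,3)B 2/4 ✓ · (3,4)R 1/4 ✗ · (3,5)B 1/3 ✗
Row 4: (4,1)B 2/2 ✓ · (4,2)B 3/4 ✓ · (4,3)B 4/4 ✓ · (4,4)B 3/4 ✓ · (4,5)B 2/2 ✓
Row 5: (5,1)B 3/3 ✓ · (5,2)B 4/4 ✓ · (5,3)B 3/4 ✓ · (5,4)B 2/3 ✓
Row 6: (6,1)B 2/2 ✓ · (6,2)B 2/3 ✓ · (6,3)R 1/3 ✗ · (6,4)R 1/3 ✗ · (6,5)B 0/1 ✗
Unsatisfied: (1,5), (2,5), (3,2), (3,4), (3,5), (6,3), (6,4), (6,5) — 8 in total.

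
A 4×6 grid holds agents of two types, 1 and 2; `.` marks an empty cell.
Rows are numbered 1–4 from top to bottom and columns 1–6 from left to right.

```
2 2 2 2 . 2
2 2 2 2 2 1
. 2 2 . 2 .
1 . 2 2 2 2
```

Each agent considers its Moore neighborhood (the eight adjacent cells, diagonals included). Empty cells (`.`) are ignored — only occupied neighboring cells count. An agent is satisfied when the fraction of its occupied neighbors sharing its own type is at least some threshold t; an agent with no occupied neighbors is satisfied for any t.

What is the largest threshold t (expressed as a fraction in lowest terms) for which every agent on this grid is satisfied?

0/1

Row 1: (1,1)2 3/3 · (1,2)2 5/5 · (1,3)2 5/5 · (1,4)2 4/4 · (1,6)2 1/2
Row 2: (2,1)2 4/4 · (2,2)2 7/7 · (2,3)2 7/7 · (2,4)2 6/6 · (2,5)2 4/5 · (2,6)1 0/3
Row 3: (3,2)2 5/6 · (3,3)2 6/6 · (3,5)2 5/6
Row 4: (4,1)1 0/1 · (4,3)2 3/3 · (4,4)2 4/4 · (4,5)2 3/3 · (4,6)2 2/2
The smallest same-type fraction is 0/3 at (2,6), which reduces to 0/1. Any threshold above that leaves this agent unsatisfied.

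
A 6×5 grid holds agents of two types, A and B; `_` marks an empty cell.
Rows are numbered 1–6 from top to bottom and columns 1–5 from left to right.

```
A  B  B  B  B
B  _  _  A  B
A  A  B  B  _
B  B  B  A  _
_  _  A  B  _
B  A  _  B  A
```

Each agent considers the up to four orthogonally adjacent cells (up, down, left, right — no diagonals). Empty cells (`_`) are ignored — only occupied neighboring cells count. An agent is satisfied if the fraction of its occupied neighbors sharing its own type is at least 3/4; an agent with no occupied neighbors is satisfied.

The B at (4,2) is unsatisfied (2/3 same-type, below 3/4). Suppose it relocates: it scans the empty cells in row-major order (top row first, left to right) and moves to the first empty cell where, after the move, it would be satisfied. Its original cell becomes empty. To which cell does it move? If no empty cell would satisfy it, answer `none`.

Vacating (4,2). Empty cells in order:
  (2,2): 2/3 same-type → still unsatisfied.
  (2,3): 2/3 same-type → still unsatisfied.
  (3,5): 2/2 same-type → satisfied — stop here.

(3,5)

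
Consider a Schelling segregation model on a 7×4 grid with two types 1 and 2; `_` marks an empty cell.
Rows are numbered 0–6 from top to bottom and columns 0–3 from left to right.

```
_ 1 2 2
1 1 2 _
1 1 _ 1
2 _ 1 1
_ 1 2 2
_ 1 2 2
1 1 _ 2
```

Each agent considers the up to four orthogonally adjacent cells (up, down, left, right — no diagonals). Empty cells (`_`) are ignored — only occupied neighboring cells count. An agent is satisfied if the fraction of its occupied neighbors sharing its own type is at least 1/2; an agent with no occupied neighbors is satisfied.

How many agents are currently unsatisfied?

Row 0: (0,1)1 1/2 ok · (0,2)2 2/3 ok · (0,3)2 1/1 ok
Row 1: (1,0)1 2/2 ok · (1,1)1 3/4 ok · (1,2)2 1/2 ok
Row 2: (2,0)1 2/3 ok · (2,1)1 2/2 ok · (2,3)1 1/1 ok
Row 3: (3,0)2 0/1 unhappy · (3,2)1 1/2 ok · (3,3)1 2/3 ok
Row 4: (4,1)1 1/2 ok · (4,2)2 2/4 ok · (4,3)2 2/3 ok
Row 5: (5,1)1 2/3 ok · (5,2)2 2/3 ok · (5,3)2 3/3 ok
Row 6: (6,0)1 1/1 ok · (6,1)1 2/2 ok · (6,3)2 1/1 ok
Unsatisfied: (3,0) — 1 in total.

1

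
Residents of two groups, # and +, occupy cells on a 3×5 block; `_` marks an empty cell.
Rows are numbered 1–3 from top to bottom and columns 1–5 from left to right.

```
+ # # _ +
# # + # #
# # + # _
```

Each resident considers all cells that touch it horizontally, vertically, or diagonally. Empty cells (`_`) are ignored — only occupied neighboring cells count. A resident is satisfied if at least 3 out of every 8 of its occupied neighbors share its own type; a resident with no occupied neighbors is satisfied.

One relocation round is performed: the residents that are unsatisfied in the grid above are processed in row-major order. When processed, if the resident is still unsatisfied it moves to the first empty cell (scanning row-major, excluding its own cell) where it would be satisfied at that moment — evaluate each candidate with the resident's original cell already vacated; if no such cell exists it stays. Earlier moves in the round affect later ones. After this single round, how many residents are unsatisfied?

3

Initially unsatisfied (in order): (1,1), (1,5), (2,3), (3,3).
  (1,1) → (1,4).
  (1,5): no empty cell satisfies it; stays.
  (2,3): no empty cell satisfies it; stays.
  (3,3): no empty cell satisfies it; stays.
Resulting grid:
_ # # + +
# # + # #
# # + # _
Unsatisfied now: (1,5), (2,3), (3,3).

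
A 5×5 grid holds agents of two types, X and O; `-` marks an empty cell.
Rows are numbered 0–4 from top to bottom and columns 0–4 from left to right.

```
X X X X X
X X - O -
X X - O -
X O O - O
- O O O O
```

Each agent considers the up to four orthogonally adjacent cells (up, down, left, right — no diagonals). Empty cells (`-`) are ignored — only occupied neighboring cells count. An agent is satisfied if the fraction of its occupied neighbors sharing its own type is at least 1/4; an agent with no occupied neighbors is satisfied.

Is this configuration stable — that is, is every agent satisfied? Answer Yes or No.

Row 0: (0,0)X 2/2 ok · (0,1)X 3/3 ok · (0,2)X 2/2 ok · (0,3)X 2/3 ok · (0,4)X 1/1 ok
Row 1: (1,0)X 3/3 ok · (1,1)X 3/3 ok · (1,3)O 1/2 ok
Row 2: (2,0)X 3/3 ok · (2,1)X 2/3 ok · (2,3)O 1/1 ok
Row 3: (3,0)X 1/2 ok · (3,1)O 2/4 ok · (3,2)O 2/2 ok · (3,4)O 1/1 ok
Row 4: (4,1)O 2/2 ok · (4,2)O 3/3 ok · (4,3)O 2/2 ok · (4,4)O 2/2 ok
All meet the threshold, so the configuration is stable.

Yes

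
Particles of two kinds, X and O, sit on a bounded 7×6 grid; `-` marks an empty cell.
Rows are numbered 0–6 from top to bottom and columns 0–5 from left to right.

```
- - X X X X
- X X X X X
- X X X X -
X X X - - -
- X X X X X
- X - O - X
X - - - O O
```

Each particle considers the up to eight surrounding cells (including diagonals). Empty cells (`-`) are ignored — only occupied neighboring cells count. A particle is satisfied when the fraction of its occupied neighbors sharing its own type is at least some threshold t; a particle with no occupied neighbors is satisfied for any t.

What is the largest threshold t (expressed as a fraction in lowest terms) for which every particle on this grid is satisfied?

Row 0: (0,2)X 4/4 · (0,3)X 5/5 · (0,4)X 5/5 · (0,5)X 3/3
Row 1: (1,1)X 4/4 · (1,2)X 7/7 · (1,3)X 8/8 · (1,4)X 7/7 · (1,5)X 4/4
Row 2: (2,1)X 6/6 · (2,2)X 7/7 · (2,3)X 6/6 · (2,4)X 4/4
Row 3: (3,0)X 3/3 · (3,1)X 6/6 · (3,2)X 7/7
Row 4: (4,1)X 5/5 · (4,2)X 5/6 · (4,3)X 3/4 · (4,4)X 3/4 · (4,5)X 2/2
Row 5: (5,1)X 3/3 · (5,3)O 1/4 · (5,5)X 2/4
Row 6: (6,0)X 1/1 · (6,4)O 2/3 · (6,5)O 1/2
The smallest same-type fraction is 1/4 at (5,3), which reduces to 1/4. Any threshold above that leaves this particle unsatisfied.

1/4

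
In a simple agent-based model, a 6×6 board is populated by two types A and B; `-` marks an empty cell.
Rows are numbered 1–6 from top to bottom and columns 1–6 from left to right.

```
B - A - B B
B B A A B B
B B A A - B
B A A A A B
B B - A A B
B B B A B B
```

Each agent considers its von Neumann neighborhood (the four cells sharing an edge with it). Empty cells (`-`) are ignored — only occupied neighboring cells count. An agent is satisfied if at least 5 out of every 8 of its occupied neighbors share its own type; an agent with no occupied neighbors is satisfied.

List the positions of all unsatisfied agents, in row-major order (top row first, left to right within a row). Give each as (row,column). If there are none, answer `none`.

(1,1)B 1/1 ✓
(1,3)A 1/1 ✓
(1,5)B 2/2 ✓
(1,6)B 2/2 ✓
(2,1)B 3/3 ✓
(2,2)B 2/3 ✓
(2,3)A 3/4 ✓
(2,4)A 2/3 ✓
(2,5)B 2/3 ✓
(2,6)B 3/3 ✓
(3,1)B 3/3 ✓
(3,2)B 2/4 ✗
(3,3)A 3/4 ✓
(3,4)A 3/3 ✓
(3,6)B 2/2 ✓
(4,1)B 2/3 ✓
(4,2)A 1/4 ✗
(4,3)A 3/3 ✓
(4,4)A 4/4 ✓
(4,5)A 2/3 ✓
(4,6)B 2/3 ✓
(5,1)B 3/3 ✓
(5,2)B 2/3 ✓
(5,4)A 3/3 ✓
(5,5)A 2/4 ✗
(5,6)B 2/3 ✓
(6,1)B 2/2 ✓
(6,2)B 3/3 ✓
(6,3)B 1/2 ✗
(6,4)A 1/3 ✗
(6,5)B 1/3 ✗
(6,6)B 2/2 ✓

(3,2), (4,2), (5,5), (6,3), (6,4), (6,5)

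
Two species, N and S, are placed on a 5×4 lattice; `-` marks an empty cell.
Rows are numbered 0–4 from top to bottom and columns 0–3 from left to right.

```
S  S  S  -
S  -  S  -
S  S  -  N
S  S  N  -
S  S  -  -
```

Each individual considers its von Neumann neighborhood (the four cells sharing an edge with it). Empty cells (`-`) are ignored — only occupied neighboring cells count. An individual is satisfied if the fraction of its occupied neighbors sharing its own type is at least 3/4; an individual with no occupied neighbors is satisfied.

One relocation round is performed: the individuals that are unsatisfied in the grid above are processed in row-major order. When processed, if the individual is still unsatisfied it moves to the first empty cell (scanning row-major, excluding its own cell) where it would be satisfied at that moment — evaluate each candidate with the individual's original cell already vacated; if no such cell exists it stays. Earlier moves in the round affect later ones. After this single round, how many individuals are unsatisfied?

0

Initially unsatisfied (in order): (3,2).
  (3,2) → (3,3).
Resulting grid:
S S S -
S - S -
S S - N
S S - N
S S - -
All satisfied now.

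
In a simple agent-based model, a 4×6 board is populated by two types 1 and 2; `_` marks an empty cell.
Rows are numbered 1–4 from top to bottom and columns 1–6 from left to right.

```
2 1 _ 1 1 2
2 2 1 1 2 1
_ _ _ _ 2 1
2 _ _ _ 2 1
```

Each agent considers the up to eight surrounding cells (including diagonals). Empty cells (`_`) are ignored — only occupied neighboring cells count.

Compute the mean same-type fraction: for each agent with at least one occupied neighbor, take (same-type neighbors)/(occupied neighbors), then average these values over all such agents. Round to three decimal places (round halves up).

0.480

Row 1: (1,1)2 2/3 · (1,2)1 1/4 · (1,4)1 3/4 · (1,5)1 3/5 · (1,6)2 1/3
Row 2: (2,1)2 2/3 · (2,2)2 2/4 · (2,3)1 3/4 · (2,4)1 3/5 · (2,5)2 2/7 · (2,6)1 2/5
Row 3: (3,5)2 2/6 · (3,6)1 2/5
Row 4: (4,1)2 — no occupied neighbors · (4,5)2 1/3 · (4,6)1 1/3
Sum over 15 agents: 2/3 + 1/4 + 3/4 + 3/5 + 1/3 + 2/3 + 2/4 + 3/4 + 3/5 + 2/7 + 2/5 + 2/6 + 2/5 + 1/3 + 1/3 = 605/84; mean = 605/84 ÷ 15 = 121/252 = 0.480158… → 0.480.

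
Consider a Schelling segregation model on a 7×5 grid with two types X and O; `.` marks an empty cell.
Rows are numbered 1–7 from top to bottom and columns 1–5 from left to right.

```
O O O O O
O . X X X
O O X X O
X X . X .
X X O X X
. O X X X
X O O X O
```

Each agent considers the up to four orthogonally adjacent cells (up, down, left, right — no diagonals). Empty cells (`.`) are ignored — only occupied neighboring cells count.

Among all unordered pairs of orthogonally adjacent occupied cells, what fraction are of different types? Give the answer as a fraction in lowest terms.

9/22

Scan each occupied cell's neighbors to the right and below so each pair is counted once.
Row 1: O(1,1)–O(1,2)= O(1,1)–O(2,1)= O(1,2)–O(1,3)= O(1,3)–O(1,4)= O(1,3)–X(2,3)≠ O(1,4)–O(1,5)= O(1,4)–X(2,4)≠ O(1,5)–X(2,5)≠  → 3/8 unlike.
Row 2: O(2,1)–O(3,1)= X(2,3)–X(2,4)= X(2,3)–X(3,3)= X(2,4)–X(2,5)= X(2,4)–X(3,4)= X(2,5)–O(3,5)≠  → 1/6 unlike.
Row 3: O(3,1)–O(3,2)= O(3,1)–X(4,1)≠ O(3,2)–X(3,3)≠ O(3,2)–X(4,2)≠ X(3,3)–X(3,4)= X(3,4)–O(3,5)≠ X(3,4)–X(4,4)=  → 4/7 unlike.
Row 4: X(4,1)–X(4,2)= X(4,1)–X(5,1)= X(4,2)–X(5,2)= X(4,4)–X(5,4)=  → 0/4 unlike.
Row 5: X(5,1)–X(5,2)= X(5,2)–O(5,3)≠ X(5,2)–O(6,2)≠ O(5,3)–X(5,4)≠ O(5,3)–X(6,3)≠ X(5,4)–X(5,5)= X(5,4)–X(6,4)= X(5,5)–X(6,5)=  → 4/8 unlike.
Row 6: O(6,2)–X(6,3)≠ O(6,2)–O(7,2)= X(6,3)–X(6,4)= X(6,3)–O(7,3)≠ X(6,4)–X(6,5)= X(6,4)–X(7,4)= X(6,5)–O(7,5)≠  → 3/7 unlike.
Row 7: X(7,1)–O(7,2)≠ O(7,2)–O(7,3)= O(7,3)–X(7,4)≠ X(7,4)–O(7,5)≠  → 3/4 unlike.
Total adjacent occupied pairs: 44; unlike-type pairs: 18.
18/44 reduces to 9/22.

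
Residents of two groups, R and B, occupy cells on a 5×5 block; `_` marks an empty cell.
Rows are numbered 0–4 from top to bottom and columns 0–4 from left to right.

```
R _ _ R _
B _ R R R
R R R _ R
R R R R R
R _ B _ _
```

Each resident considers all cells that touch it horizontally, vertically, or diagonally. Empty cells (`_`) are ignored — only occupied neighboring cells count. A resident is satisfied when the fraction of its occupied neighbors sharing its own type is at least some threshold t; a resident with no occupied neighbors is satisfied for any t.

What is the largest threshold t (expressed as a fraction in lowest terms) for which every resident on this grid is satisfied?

0/1

(0,0)R 0/1
(0,3)R 3/3
(1,0)B 0/3
(1,2)R 4/4
(1,3)R 5/5
(1,4)R 3/3
(2,0)R 3/4
(2,1)R 6/7
(2,2)R 6/6
(2,4)R 4/4
(3,0)R 4/4
(3,1)R 6/7
(3,2)R 4/5
(3,3)R 4/5
(3,4)R 2/2
(4,0)R 2/2
(4,2)B 0/3
The smallest same-type fraction is 0/1 at (0,0), which reduces to 0/1. Any threshold above that leaves this resident unsatisfied.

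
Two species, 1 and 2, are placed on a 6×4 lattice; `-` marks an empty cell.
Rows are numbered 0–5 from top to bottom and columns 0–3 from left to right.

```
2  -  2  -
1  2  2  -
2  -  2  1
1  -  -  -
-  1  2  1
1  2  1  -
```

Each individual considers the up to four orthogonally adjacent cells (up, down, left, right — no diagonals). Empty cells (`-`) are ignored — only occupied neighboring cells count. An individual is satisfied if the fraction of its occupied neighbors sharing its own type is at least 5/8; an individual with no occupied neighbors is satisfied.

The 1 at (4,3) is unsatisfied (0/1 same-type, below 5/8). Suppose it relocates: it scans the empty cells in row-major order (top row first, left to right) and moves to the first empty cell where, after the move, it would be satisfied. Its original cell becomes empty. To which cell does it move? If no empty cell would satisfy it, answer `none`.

(3,1)

Vacating (4,3). Empty cells in order:
  (0,1): 0/3 same-type → still unsatisfied.
  (0,3): 0/1 same-type → still unsatisfied.
  (1,3): 1/2 same-type → still unsatisfied.
  (2,1): 0/3 same-type → still unsatisfied.
  (3,1): 2/2 same-type → satisfied — stop here.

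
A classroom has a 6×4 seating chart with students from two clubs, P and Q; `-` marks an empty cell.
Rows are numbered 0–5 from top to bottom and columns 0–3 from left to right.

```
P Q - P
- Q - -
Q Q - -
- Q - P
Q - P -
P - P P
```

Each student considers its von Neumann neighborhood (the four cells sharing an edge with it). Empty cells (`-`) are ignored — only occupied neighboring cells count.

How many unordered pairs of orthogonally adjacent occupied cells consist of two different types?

2

Scan each occupied cell's neighbors to the right and below so each pair is counted once.
From row 0: 1 unlike of 2 pairs (running 1/2).
From row 1: 0 unlike of 1 pairs (running 1/3).
From row 2: 0 unlike of 2 pairs (running 1/5).
From row 4: 1 unlike of 2 pairs (running 2/7).
From row 5: 0 unlike of 1 pairs (running 2/8).
Total adjacent occupied pairs: 8; unlike-type pairs: 2.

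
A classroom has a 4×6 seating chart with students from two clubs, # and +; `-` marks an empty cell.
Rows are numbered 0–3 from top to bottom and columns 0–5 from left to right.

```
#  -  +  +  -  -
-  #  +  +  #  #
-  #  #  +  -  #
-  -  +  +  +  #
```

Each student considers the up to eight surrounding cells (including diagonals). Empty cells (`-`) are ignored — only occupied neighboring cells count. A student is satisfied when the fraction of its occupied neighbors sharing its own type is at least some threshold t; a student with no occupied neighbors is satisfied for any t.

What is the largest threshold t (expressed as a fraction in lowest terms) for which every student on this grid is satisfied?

2/7

(0,0)# 1/1
(0,2)+ 3/4
(0,3)+ 3/4
(1,1)# 3/5
(1,2)+ 4/7
(1,3)+ 4/6
(1,4)# 2/5
(1,5)# 2/2
(2,1)# 2/4
(2,2)# 2/7
(2,3)+ 5/7
(2,5)# 3/4
(3,2)+ 2/4
(3,3)+ 3/4
(3,4)+ 2/4
(3,5)# 1/2
The smallest same-type fraction is 2/7 at (2,2), which reduces to 2/7. Any threshold above that leaves this student unsatisfied.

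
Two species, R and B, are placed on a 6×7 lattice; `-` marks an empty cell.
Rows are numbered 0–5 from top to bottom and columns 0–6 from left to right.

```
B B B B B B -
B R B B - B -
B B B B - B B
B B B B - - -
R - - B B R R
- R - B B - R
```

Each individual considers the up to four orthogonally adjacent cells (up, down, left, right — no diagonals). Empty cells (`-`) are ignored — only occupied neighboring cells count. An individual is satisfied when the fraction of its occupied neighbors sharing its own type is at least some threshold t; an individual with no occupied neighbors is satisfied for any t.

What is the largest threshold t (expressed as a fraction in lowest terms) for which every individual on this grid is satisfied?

(0,0)B 2/2
(0,1)B 2/3
(0,2)B 3/3
(0,3)B 3/3
(0,4)B 2/2
(0,5)B 2/2
(1,0)B 2/3
(1,1)R 0/4
(1,2)B 3/4
(1,3)B 3/3
(1,5)B 2/2
(2,0)B 3/3
(2,1)B 3/4
(2,2)B 4/4
(2,3)B 3/3
(2,5)B 2/2
(2,6)B 1/1
(3,0)B 2/3
(3,1)B 3/3
(3,2)B 3/3
(3,3)B 3/3
(4,0)R 0/1
(4,3)B 3/3
(4,4)B 2/3
(4,5)R 1/2
(4,6)R 2/2
(5,1)R — no occupied neighbors
(5,3)B 2/2
(5,4)B 2/2
(5,6)R 1/1
The smallest same-type fraction is 0/4 at (1,1), which reduces to 0/1. Any threshold above that leaves this individual unsatisfied.

0/1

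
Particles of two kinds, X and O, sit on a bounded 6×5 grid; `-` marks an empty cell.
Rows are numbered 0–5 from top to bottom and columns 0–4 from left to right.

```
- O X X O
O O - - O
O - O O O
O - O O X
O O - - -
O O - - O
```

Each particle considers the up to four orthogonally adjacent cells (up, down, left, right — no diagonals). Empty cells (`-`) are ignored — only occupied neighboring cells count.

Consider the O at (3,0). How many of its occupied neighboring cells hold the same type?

2

Occupied neighbors of (3,0): (2,0)=O, (4,0)=O.
Same type (O): 2 of 2.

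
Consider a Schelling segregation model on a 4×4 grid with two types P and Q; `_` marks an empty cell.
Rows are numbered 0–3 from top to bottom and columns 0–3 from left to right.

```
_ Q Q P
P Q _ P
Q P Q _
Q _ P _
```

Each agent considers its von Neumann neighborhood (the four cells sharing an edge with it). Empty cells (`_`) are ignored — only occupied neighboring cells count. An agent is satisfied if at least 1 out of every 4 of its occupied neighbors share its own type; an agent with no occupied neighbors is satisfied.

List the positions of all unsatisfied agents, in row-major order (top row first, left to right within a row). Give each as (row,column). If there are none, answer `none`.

(0,1)Q 2/2 satisfied
(0,2)Q 1/2 satisfied
(0,3)P 1/2 satisfied
(1,0)P 0/2 not
(1,1)Q 1/3 satisfied
(1,3)P 1/1 satisfied
(2,0)Q 1/3 satisfied
(2,1)P 0/3 not
(2,2)Q 0/2 not
(3,0)Q 1/1 satisfied
(3,2)P 0/1 not

(1,0), (2,1), (2,2), (3,2)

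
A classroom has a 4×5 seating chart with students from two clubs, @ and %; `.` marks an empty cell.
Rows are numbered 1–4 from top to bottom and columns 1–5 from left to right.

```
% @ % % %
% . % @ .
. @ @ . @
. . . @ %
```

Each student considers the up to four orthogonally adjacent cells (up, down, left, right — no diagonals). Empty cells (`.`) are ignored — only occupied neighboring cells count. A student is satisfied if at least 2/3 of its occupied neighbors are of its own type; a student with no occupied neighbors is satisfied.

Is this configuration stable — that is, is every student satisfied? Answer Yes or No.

Row 1: (1,1)% 1/2 unhappy · (1,2)@ 0/2 unhappy · (1,3)% 2/3 ok · (1,4)% 2/3 ok · (1,5)% 1/1 ok
Row 2: (2,1)% 1/1 ok · (2,3)% 1/3 unhappy · (2,4)@ 0/2 unhappy
Row 3: (3,2)@ 1/1 ok · (3,3)@ 1/2 unhappy · (3,5)@ 0/1 unhappy
Row 4: (4,4)@ 0/1 unhappy · (4,5)% 0/2 unhappy
For instance (1,1) has only 1/2 same-type neighbors, below 2/3.

No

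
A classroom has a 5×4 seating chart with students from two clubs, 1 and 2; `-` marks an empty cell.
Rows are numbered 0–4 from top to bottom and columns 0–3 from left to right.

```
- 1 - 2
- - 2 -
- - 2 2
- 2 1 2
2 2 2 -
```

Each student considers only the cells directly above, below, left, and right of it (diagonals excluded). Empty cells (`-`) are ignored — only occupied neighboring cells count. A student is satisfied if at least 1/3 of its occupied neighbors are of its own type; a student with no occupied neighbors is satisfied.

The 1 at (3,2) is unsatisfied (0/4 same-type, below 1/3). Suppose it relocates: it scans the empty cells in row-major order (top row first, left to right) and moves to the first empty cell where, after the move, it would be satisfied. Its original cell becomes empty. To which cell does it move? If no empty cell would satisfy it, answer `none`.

(0,0)

Vacating (3,2). Empty cells in order:
  (0,0): 1/1 same-type → satisfied — stop here.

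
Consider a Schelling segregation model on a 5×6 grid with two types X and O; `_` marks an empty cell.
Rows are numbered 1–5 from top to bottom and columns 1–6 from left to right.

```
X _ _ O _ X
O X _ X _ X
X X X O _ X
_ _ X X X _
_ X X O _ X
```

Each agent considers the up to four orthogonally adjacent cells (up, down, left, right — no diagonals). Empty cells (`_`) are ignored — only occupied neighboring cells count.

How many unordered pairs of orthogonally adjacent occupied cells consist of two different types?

Scan each occupied cell's neighbors to the right and below so each pair is counted once.
Row 1: X(1,1)–O(2,1)≠ O(1,4)–X(2,4)≠ X(1,6)–X(2,6)=  → 2/3 unlike.
Row 2: O(2,1)–X(2,2)≠ O(2,1)–X(3,1)≠ X(2,2)–X(3,2)= X(2,4)–O(3,4)≠ X(2,6)–X(3,6)=  → 3/5 unlike.
Row 3: X(3,1)–X(3,2)= X(3,2)–X(3,3)= X(3,3)–O(3,4)≠ X(3,3)–X(4,3)= O(3,4)–X(4,4)≠  → 2/5 unlike.
Row 4: X(4,3)–X(4,4)= X(4,3)–X(5,3)= X(4,4)–X(4,5)= X(4,4)–O(5,4)≠  → 1/4 unlike.
Row 5: X(5,2)–X(5,3)= X(5,3)–O(5,4)≠  → 1/2 unlike.
Total adjacent occupied pairs: 19; unlike-type pairs: 9.

9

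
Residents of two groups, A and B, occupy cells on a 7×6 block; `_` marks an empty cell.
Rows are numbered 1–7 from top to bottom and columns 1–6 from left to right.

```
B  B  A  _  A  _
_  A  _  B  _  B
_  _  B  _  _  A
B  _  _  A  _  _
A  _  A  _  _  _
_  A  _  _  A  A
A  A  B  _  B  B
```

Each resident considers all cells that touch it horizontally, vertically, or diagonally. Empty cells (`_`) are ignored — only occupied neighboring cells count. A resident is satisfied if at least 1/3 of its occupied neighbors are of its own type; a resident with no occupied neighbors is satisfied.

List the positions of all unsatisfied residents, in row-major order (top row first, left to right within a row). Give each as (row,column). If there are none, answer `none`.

(1,1)B 1/2 ✓
(1,2)B 1/3 ✓
(1,3)A 1/3 ✓
(1,5)A 0/2 ✗
(2,2)A 1/4 ✗
(2,4)B 1/3 ✓
(2,6)B 0/2 ✗
(3,3)B 1/3 ✓
(3,6)A 0/1 ✗
(4,1)B 0/1 ✗
(4,4)A 1/2 ✓
(5,1)A 1/2 ✓
(5,3)A 2/2 ✓
(6,2)A 4/5 ✓
(6,5)A 1/3 ✓
(6,6)A 1/3 ✓
(7,1)A 2/2 ✓
(7,2)A 2/3 ✓
(7,3)B 0/2 ✗
(7,5)B 1/3 ✓
(7,6)B 1/3 ✓

(1,5), (2,2), (2,6), (3,6), (4,1), (7,3)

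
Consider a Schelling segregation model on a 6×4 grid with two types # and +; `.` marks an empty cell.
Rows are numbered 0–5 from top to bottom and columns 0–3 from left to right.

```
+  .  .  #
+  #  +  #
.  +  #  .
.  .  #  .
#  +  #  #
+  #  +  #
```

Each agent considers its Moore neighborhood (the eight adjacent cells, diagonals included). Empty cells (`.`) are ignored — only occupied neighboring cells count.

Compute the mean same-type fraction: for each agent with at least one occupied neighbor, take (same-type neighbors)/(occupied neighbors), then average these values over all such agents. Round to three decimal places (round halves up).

0.472

(0,0)+ 1/2
(0,3)# 1/2
(1,0)+ 2/3
(1,1)# 1/5
(1,2)+ 1/5
(1,3)# 2/3
(2,1)+ 2/5
(2,2)# 3/5
(3,2)# 3/5
(4,0)# 1/3
(4,1)+ 2/6
(4,2)# 4/6
(4,3)# 3/4
(5,0)+ 1/3
(5,1)# 2/5
(5,2)+ 1/5
(5,3)# 2/3
Sum over 17 agents: 1/2 + 1/2 + 2/3 + 1/5 + 1/5 + 2/3 + 2/5 + 3/5 + 3/5 + 1/3 + 2/6 + 4/6 + 3/4 + 1/3 + 2/5 + 1/5 + 2/3 = 481/60; mean = 481/60 ÷ 17 = 481/1020 = 0.471568… → 0.472.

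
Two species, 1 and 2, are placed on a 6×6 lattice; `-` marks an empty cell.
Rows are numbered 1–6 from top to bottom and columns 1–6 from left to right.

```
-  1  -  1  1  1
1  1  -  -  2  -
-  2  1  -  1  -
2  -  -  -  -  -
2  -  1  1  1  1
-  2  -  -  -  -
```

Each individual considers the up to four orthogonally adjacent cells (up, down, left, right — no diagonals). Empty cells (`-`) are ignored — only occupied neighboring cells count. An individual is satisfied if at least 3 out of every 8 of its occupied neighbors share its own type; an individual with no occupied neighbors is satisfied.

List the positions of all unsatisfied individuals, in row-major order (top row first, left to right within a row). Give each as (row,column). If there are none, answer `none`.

(2,5), (3,2), (3,3), (3,5)

Row 1: (1,2)1 1/1 satisfied · (1,4)1 1/1 satisfied · (1,5)1 2/3 satisfied · (1,6)1 1/1 satisfied
Row 2: (2,1)1 1/1 satisfied · (2,2)1 2/3 satisfied · (2,5)2 0/2 not
Row 3: (3,2)2 0/2 not · (3,3)1 0/1 not · (3,5)1 0/1 not
Row 4: (4,1)2 1/1 satisfied
Row 5: (5,1)2 1/1 satisfied · (5,3)1 1/1 satisfied · (5,4)1 2/2 satisfied · (5,5)1 2/2 satisfied · (5,6)1 1/1 satisfied
Row 6: (6,2)2 0/0 satisfied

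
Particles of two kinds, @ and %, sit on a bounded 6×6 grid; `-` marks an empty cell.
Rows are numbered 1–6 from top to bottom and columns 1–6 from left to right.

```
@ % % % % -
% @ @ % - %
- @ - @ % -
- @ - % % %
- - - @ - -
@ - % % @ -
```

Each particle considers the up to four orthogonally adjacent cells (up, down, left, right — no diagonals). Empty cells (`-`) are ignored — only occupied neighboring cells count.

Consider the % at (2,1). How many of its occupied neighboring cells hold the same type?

Occupied neighbors of (2,1): (1,1)=@, (2,2)=@.
Same type (%): 0 of 2.

0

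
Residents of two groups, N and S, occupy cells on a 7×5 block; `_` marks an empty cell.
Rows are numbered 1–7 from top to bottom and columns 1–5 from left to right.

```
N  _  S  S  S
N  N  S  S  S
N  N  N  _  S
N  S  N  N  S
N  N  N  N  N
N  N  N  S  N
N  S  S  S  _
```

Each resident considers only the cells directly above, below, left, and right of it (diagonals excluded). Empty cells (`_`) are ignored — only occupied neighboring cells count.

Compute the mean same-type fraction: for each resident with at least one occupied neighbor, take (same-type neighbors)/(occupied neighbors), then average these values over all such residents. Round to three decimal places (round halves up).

0.740

(1,1)N 1/1
(1,3)S 2/2
(1,4)S 3/3
(1,5)S 2/2
(2,1)N 3/3
(2,2)N 2/3
(2,3)S 2/4
(2,4)S 3/3
(2,5)S 3/3
(3,1)N 3/3
(3,2)N 3/4
(3,3)N 2/3
(3,5)S 2/2
(4,1)N 2/3
(4,2)S 0/4
(4,3)N 3/4
(4,4)N 2/3
(4,5)S 1/3
(5,1)N 3/3
(5,2)N 3/4
(5,3)N 4/4
(5,4)N 3/4
(5,5)N 2/3
(6,1)N 3/3
(6,2)N 3/4
(6,3)N 2/4
(6,4)S 1/4
(6,5)N 1/2
(7,1)N 1/2
(7,2)S 1/3
(7,3)S 2/3
(7,4)S 2/2
Sum over 32 residents: 1/1 + 2/2 + 3/3 + 2/2 + 3/3 + 2/3 + 2/4 + 3/3 + 3/3 + 3/3 + 3/4 + 2/3 + 2/2 + 2/3 + 0/4 + 3/4 + 2/3 + 1/3 + 3/3 + 3/4 + 4/4 + 3/4 + 2/3 + 3/3 + 3/4 + 2/4 + 1/4 + 1/2 + 1/2 + 1/3 + 2/3 + 2/2 = 71/3; mean = 71/3 ÷ 32 = 71/96 = 0.739583… → 0.740.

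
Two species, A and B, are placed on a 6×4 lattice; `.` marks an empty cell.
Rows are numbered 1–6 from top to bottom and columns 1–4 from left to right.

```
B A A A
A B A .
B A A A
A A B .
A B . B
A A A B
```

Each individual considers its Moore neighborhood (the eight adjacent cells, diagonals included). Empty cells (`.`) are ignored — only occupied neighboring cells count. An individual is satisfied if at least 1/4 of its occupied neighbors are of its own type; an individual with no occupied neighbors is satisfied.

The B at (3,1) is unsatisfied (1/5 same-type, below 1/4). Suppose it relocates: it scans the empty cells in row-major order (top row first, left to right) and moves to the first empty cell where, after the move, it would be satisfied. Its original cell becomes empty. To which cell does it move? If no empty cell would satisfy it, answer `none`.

(4,4)

Vacating (3,1). Empty cells in order:
  (2,4): 0/5 same-type → still unsatisfied.
  (4,4): 2/4 same-type → satisfied — stop here.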